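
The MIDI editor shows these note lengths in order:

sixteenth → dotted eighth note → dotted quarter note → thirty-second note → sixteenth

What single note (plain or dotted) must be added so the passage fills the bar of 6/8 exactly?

thirty-second note

The bar of 6/8 = 24 thirty-second notes.
Express everything in thirty-second notes: sixteenth = 2; dotted eighth note = 6; dotted quarter note = 12; thirty-second note = 1; sixteenth = 2.
Sum: 2 + 6 + 12 + 1 + 2 = 23.
Remaining: 24 − 23 = 1 thirty-second note, which is a thirty-second note.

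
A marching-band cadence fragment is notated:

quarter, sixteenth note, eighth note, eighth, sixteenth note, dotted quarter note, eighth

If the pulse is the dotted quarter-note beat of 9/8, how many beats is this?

3

One dotted quarter-note beat = 6 sixteenth notes.
Convert each value to sixteenth notes: quarter = 4; sixteenth note = 1; eighth note = 2; eighth = 2; sixteenth note = 1; dotted quarter note = 6; eighth = 2.
Total: 4 + 1 + 2 + 2 + 1 + 6 + 2 = 18.
18 ÷ 6 = 3 beats.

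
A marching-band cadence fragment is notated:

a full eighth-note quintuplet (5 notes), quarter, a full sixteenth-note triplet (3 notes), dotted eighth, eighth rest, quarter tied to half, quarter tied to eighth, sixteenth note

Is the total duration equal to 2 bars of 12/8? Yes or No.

No

One bar of 12/8 = 24 sixteenth notes, so 2 bars = 48.
Working in sixteenth notes: a full eighth-note quintuplet (5 notes) (five quintuplet eighths span one half) = 8; quarter = 4; a full sixteenth-note triplet (3 notes) (three triplet sixteenths span one eighth) = 2; dotted eighth = 3; eighth rest = 2; quarter tied to half (quarter + half) = 12; quarter tied to eighth (quarter + eighth) = 6; sixteenth note = 1.
Adding: 8 + 4 + 2 + 3 + 2 + 12 + 6 + 1 = 38.
38 falls short of 48, so the answer is No.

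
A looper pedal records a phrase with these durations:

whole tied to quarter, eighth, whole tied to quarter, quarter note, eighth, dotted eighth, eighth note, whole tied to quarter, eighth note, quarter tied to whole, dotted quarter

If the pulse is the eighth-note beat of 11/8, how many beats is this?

One eighth-note beat = 2 sixteenth notes.
Convert each value to sixteenth notes: whole tied to quarter (whole + quarter) = 20; eighth = 2; whole tied to quarter (whole + quarter) = 20; quarter note = 4; eighth = 2; dotted eighth = 3; eighth note = 2; whole tied to quarter (whole + quarter) = 20; eighth note = 2; quarter tied to whole (quarter + whole) = 20; dotted quarter = 6.
Sum: 20 + 2 + 20 + 4 + 2 + 3 + 2 + 20 + 2 + 20 + 6 = 101.
101 ÷ 2 = 50.5 beats.

50.5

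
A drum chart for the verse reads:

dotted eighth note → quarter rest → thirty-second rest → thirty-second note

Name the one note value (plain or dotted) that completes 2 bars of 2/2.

dotted whole note

2 bars of 2/2 = 64 thirty-second notes.
Express everything in thirty-second notes: dotted eighth note = 6; quarter rest = 8; thirty-second rest = 1; thirty-second note = 1.
Adding: 6 + 8 + 1 + 1 = 16.
Remaining: 64 − 16 = 48 thirty-second notes, which is a dotted whole note.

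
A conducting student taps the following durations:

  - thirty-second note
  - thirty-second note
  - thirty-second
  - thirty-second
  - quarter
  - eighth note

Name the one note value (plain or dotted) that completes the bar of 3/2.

whole note

The bar of 3/2 = 48 thirty-second notes.
Convert each value to thirty-second notes: thirty-second note = 1; thirty-second note = 1; thirty-second = 1; thirty-second = 1; quarter = 8; eighth note = 4.
Sum: 1 + 1 + 1 + 1 + 8 + 4 = 16.
Remaining: 48 − 16 = 32 thirty-second notes, which is a whole note.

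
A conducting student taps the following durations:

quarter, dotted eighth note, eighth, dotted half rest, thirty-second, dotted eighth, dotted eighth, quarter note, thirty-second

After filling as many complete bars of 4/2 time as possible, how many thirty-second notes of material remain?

0

One bar of 4/2 = 64 thirty-second notes.
Express everything in thirty-second notes: quarter = 8; dotted eighth note = 6; eighth = 4; dotted half rest = 24; thirty-second = 1; dotted eighth = 6; dotted eighth = 6; quarter note = 8; thirty-second = 1.
Adding: 8 + 6 + 4 + 24 + 1 + 6 + 6 + 8 + 1 = 64.
64 ÷ 64 = 1 complete bar with 0 thirty-second notes remaining.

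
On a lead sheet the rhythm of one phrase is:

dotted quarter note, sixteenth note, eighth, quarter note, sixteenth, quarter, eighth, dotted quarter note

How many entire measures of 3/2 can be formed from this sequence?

1

One bar of 3/2 = 24 sixteenth notes.
Convert each value to sixteenth notes: dotted quarter note = 6; sixteenth note = 1; eighth = 2; quarter note = 4; sixteenth = 1; quarter = 4; eighth = 2; dotted quarter note = 6.
Total: 6 + 1 + 2 + 4 + 1 + 4 + 2 + 6 = 26.
26 ÷ 24 = 1 complete bar with 2 left over.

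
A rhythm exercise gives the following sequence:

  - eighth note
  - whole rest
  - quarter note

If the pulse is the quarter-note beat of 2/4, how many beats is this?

One quarter-note beat = 2 eighth notes.
Express everything in eighth notes: eighth note = 1; whole rest = 8; quarter note = 2.
Adding: 1 + 8 + 2 = 11.
11 ÷ 2 = 5.5 beats.

5.5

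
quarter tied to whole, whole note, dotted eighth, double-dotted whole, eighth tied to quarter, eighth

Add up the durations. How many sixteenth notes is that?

75

In sixteenth notes: quarter tied to whole (quarter + whole) = 20; whole note = 16; dotted eighth = 3; double-dotted whole = 28; eighth tied to quarter (eighth + quarter) = 6; eighth = 2.
Altogether 20 + 16 + 3 + 28 + 6 + 2 = 75 sixteenth notes.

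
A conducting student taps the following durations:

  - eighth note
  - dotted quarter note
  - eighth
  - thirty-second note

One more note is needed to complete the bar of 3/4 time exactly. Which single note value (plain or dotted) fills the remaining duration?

The bar of 3/4 = 24 thirty-second notes.
Each duration in thirty-second notes: eighth note = 4; dotted quarter note = 12; eighth = 4; thirty-second note = 1.
Altogether 4 + 12 + 4 + 1 = 21.
Remaining: 24 − 21 = 3 thirty-second notes, which is a dotted sixteenth note.

dotted sixteenth note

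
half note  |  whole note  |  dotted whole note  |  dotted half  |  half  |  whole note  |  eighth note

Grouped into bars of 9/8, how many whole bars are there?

4

One bar of 9/8 = 9 eighth notes.
Working in eighth notes: half note = 4; whole note = 8; dotted whole note = 12; dotted half = 6; half = 4; whole note = 8; eighth note = 1.
Sum: 4 + 8 + 12 + 6 + 4 + 8 + 1 = 43.
43 ÷ 9 = 4 complete bars with 7 left over.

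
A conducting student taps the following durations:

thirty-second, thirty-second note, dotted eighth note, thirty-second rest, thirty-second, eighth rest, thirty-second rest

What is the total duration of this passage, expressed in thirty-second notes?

Working in thirty-second notes: thirty-second = 1; thirty-second note = 1; dotted eighth note = 6; thirty-second rest = 1; thirty-second = 1; eighth rest = 4; thirty-second rest = 1.
Total: 1 + 1 + 6 + 1 + 1 + 4 + 1 = 15 thirty-second notes.

15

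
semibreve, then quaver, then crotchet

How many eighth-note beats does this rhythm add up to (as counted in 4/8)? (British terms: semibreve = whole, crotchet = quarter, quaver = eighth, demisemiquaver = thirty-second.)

11

One eighth-note beat = 2 sixteenth notes.
In sixteenth notes: semibreve = 16; quaver = 2; crotchet = 4.
Total: 16 + 2 + 4 = 22.
22 ÷ 2 = 11 beats.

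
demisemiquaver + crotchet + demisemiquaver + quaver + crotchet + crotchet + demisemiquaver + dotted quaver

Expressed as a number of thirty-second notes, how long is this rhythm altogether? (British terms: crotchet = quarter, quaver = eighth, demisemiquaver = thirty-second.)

Convert each value to thirty-second notes: demisemiquaver = 1; crotchet = 8; demisemiquaver = 1; quaver = 4; crotchet = 8; crotchet = 8; demisemiquaver = 1; dotted quaver = 6.
Adding: 1 + 8 + 1 + 4 + 8 + 8 + 1 + 6 = 37 thirty-second notes.

37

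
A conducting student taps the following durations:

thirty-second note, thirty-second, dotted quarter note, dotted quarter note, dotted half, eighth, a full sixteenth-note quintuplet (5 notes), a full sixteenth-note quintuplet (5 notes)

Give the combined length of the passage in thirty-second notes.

Each duration in thirty-second notes: thirty-second note = 1; thirty-second = 1; dotted quarter note = 12; dotted quarter note = 12; dotted half = 24; eighth = 4; a full sixteenth-note quintuplet (5 notes) (five quintuplet sixteenths span one quarter) = 8; a full sixteenth-note quintuplet (5 notes) (five quintuplet sixteenths span one quarter) = 8.
Sum: 1 + 1 + 12 + 12 + 24 + 4 + 8 + 8 = 70 thirty-second notes.

70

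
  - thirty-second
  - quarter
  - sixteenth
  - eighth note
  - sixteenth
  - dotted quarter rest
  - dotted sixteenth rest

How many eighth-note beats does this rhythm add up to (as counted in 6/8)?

One eighth-note beat = 4 thirty-second notes.
Express everything in thirty-second notes: thirty-second = 1; quarter = 8; sixteenth = 2; eighth note = 4; sixteenth = 2; dotted quarter rest = 12; dotted sixteenth rest = 3.
Sum: 1 + 8 + 2 + 4 + 2 + 12 + 3 = 32.
32 ÷ 4 = 8 beats.

8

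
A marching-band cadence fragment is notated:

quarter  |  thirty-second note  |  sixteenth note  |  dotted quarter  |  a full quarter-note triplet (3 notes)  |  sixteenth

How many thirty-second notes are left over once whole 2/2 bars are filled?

9

One bar of 2/2 = 32 thirty-second notes.
Convert each value to thirty-second notes: quarter = 8; thirty-second note = 1; sixteenth note = 2; dotted quarter = 12; a full quarter-note triplet (3 notes) (three triplet quarters span one half) = 16; sixteenth = 2.
Sum: 8 + 1 + 2 + 12 + 16 + 2 = 41.
41 ÷ 32 = 1 complete bar with 9 thirty-second notes remaining.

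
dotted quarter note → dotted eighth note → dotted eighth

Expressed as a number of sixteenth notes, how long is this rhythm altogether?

Each duration in sixteenth notes: dotted quarter note = 6; dotted eighth note = 3; dotted eighth = 3.
Altogether 6 + 3 + 3 = 12 sixteenth notes.

12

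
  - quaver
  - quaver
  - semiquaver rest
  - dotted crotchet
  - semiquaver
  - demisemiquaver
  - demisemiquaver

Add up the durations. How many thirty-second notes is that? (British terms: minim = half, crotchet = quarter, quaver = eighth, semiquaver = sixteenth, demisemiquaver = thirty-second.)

Working in thirty-second notes: quaver = 4; quaver = 4; semiquaver rest = 2; dotted crotchet = 12; semiquaver = 2; demisemiquaver = 1; demisemiquaver = 1.
Altogether 4 + 4 + 2 + 12 + 2 + 1 + 1 = 26 thirty-second notes.

26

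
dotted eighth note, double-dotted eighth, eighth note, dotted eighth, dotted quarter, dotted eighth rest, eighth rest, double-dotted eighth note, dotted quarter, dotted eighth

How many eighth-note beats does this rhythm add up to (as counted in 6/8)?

17.5

One eighth-note beat = 4 thirty-second notes.
Working in thirty-second notes: dotted eighth note = 6; double-dotted eighth = 7; eighth note = 4; dotted eighth = 6; dotted quarter = 12; dotted eighth rest = 6; eighth rest = 4; double-dotted eighth note = 7; dotted quarter = 12; dotted eighth = 6.
Total: 6 + 7 + 4 + 6 + 12 + 6 + 4 + 7 + 12 + 6 = 70.
70 ÷ 4 = 17.5 beats.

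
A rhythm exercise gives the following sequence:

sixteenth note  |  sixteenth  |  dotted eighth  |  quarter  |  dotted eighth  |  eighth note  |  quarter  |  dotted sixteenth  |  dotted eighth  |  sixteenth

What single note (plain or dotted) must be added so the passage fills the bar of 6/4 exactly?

thirty-second note

The bar of 6/4 = 48 thirty-second notes.
Express everything in thirty-second notes: sixteenth note = 2; sixteenth = 2; dotted eighth = 6; quarter = 8; dotted eighth = 6; eighth note = 4; quarter = 8; dotted sixteenth = 3; dotted eighth = 6; sixteenth = 2.
Sum: 2 + 2 + 6 + 8 + 6 + 4 + 8 + 3 + 6 + 2 = 47.
Remaining: 48 − 47 = 1 thirty-second note, which is a thirty-second note.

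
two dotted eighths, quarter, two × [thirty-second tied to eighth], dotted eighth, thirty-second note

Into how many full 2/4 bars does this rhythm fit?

One bar of 2/4 = 16 thirty-second notes.
Working in thirty-second notes: dotted eighth = 6; dotted eighth = 6; quarter = 8; thirty-second tied to eighth (thirty-second + eighth) = 5; thirty-second tied to eighth (thirty-second + eighth) = 5; dotted eighth = 6; thirty-second note = 1.
Altogether 6 + 6 + 8 + 5 + 5 + 6 + 1 = 37.
37 ÷ 16 = 2 complete bars with 5 left over.

2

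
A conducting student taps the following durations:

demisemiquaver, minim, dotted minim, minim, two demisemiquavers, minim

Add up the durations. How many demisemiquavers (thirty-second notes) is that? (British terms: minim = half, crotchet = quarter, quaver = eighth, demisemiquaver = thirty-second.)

In thirty-second notes: demisemiquaver = 1; minim = 16; dotted minim = 24; minim = 16; demisemiquaver = 1; demisemiquaver = 1; minim = 16.
Sum: 1 + 16 + 24 + 16 + 1 + 1 + 16 = 75 thirty-second notes.

75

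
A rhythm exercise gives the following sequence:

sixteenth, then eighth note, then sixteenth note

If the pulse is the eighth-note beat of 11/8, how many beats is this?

2

One eighth-note beat = 2 sixteenth notes.
Express everything in sixteenth notes: sixteenth = 1; eighth note = 2; sixteenth note = 1.
Sum: 1 + 2 + 1 = 4.
4 ÷ 2 = 2 beats.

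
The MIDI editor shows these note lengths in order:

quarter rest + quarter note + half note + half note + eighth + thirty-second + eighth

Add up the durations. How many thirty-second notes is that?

57

Working in thirty-second notes: quarter rest = 8; quarter note = 8; half note = 16; half note = 16; eighth = 4; thirty-second = 1; eighth = 4.
Sum: 8 + 8 + 16 + 16 + 4 + 1 + 4 = 57 thirty-second notes.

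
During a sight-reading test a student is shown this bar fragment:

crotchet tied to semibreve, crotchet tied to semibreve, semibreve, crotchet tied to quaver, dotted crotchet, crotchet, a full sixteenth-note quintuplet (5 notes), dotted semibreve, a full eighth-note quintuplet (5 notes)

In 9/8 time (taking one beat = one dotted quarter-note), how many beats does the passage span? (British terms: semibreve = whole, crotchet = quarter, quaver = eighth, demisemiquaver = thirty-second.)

One dotted quarter-note beat = 3 eighth notes.
Express everything in eighth notes: crotchet tied to semibreve (crotchet + semibreve) = 10; crotchet tied to semibreve (crotchet + semibreve) = 10; semibreve = 8; crotchet tied to quaver (crotchet + quaver) = 3; dotted crotchet = 3; crotchet = 2; a full sixteenth-note quintuplet (5 notes) (five quintuplet sixteenths span one quarter) = 2; dotted semibreve = 12; a full eighth-note quintuplet (5 notes) (five quintuplet eighths span one half) = 4.
Altogether 10 + 10 + 8 + 3 + 3 + 2 + 2 + 12 + 4 = 54.
54 ÷ 3 = 18 beats.

18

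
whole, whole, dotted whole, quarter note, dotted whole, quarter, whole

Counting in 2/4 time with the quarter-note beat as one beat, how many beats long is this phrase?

26

One quarter-note beat = 2 eighth notes.
Each duration in eighth notes: whole = 8; whole = 8; dotted whole = 12; quarter note = 2; dotted whole = 12; quarter = 2; whole = 8.
Sum: 8 + 8 + 12 + 2 + 12 + 2 + 8 = 52.
52 ÷ 2 = 26 beats.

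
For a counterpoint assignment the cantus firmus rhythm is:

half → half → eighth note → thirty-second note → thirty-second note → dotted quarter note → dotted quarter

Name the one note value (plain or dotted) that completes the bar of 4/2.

The bar of 4/2 = 64 thirty-second notes.
Each duration in thirty-second notes: half = 16; half = 16; eighth note = 4; thirty-second note = 1; thirty-second note = 1; dotted quarter note = 12; dotted quarter = 12.
Adding: 16 + 16 + 4 + 1 + 1 + 12 + 12 = 62.
Remaining: 64 − 62 = 2 thirty-second notes, which is a sixteenth note.

sixteenth note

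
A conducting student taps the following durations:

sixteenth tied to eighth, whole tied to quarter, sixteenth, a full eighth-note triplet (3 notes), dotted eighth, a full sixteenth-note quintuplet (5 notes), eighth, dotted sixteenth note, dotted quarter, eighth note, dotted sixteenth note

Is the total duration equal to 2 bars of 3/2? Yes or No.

Yes

One bar of 3/2 = 48 thirty-second notes, so 2 bars = 96.
Express everything in thirty-second notes: sixteenth tied to eighth (sixteenth + eighth) = 6; whole tied to quarter (whole + quarter) = 40; sixteenth = 2; a full eighth-note triplet (3 notes) (three triplet eighths span one quarter) = 8; dotted eighth = 6; a full sixteenth-note quintuplet (5 notes) (five quintuplet sixteenths span one quarter) = 8; eighth = 4; dotted sixteenth note = 3; dotted quarter = 12; eighth note = 4; dotted sixteenth note = 3.
Total: 6 + 40 + 2 + 8 + 6 + 8 + 4 + 3 + 12 + 4 + 3 = 96.
96 equals 96, so the answer is Yes.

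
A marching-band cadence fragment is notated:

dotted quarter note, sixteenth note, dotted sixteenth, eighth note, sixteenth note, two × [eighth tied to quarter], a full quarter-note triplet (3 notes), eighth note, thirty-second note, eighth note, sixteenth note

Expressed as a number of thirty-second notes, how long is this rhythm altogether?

Express everything in thirty-second notes: dotted quarter note = 12; sixteenth note = 2; dotted sixteenth = 3; eighth note = 4; sixteenth note = 2; eighth tied to quarter (eighth + quarter) = 12; eighth tied to quarter (eighth + quarter) = 12; a full quarter-note triplet (3 notes) (three triplet quarters span one half) = 16; eighth note = 4; thirty-second note = 1; eighth note = 4; sixteenth note = 2.
Adding: 12 + 2 + 3 + 4 + 2 + 12 + 12 + 16 + 4 + 1 + 4 + 2 = 74 thirty-second notes.

74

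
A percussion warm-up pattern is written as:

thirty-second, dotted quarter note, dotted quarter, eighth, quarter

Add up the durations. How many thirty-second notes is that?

37

Convert each value to thirty-second notes: thirty-second = 1; dotted quarter note = 12; dotted quarter = 12; eighth = 4; quarter = 8.
Adding: 1 + 12 + 12 + 4 + 8 = 37 thirty-second notes.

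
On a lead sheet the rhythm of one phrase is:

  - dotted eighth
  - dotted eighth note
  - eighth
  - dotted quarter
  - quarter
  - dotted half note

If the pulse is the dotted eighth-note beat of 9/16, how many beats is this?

One dotted eighth-note beat = 3 sixteenth notes.
Convert each value to sixteenth notes: dotted eighth = 3; dotted eighth note = 3; eighth = 2; dotted quarter = 6; quarter = 4; dotted half note = 12.
Adding: 3 + 3 + 2 + 6 + 4 + 12 = 30.
30 ÷ 3 = 10 beats.

10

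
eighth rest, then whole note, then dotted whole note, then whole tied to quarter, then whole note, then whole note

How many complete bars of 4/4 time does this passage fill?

5

One bar of 4/4 = 8 eighth notes.
In eighth notes: eighth rest = 1; whole note = 8; dotted whole note = 12; whole tied to quarter (whole + quarter) = 10; whole note = 8; whole note = 8.
Altogether 1 + 8 + 12 + 10 + 8 + 8 = 47.
47 ÷ 8 = 5 complete bars with 7 left over.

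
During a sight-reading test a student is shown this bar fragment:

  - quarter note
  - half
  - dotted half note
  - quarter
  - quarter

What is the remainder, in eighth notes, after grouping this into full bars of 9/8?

One bar of 9/8 = 9 eighth notes.
Convert each value to eighth notes: quarter note = 2; half = 4; dotted half note = 6; quarter = 2; quarter = 2.
Sum: 2 + 4 + 6 + 2 + 2 = 16.
16 ÷ 9 = 1 complete bar with 7 eighth notes remaining.

7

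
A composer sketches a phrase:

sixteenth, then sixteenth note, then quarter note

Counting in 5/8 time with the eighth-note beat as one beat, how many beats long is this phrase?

One eighth-note beat = 2 sixteenth notes.
Each duration in sixteenth notes: sixteenth = 1; sixteenth note = 1; quarter note = 4.
Total: 1 + 1 + 4 = 6.
6 ÷ 2 = 3 beats.

3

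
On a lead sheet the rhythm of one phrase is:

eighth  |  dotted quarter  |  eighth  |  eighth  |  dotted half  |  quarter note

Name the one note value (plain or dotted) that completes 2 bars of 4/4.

2 bars of 4/4 = 16 eighth notes.
Express everything in eighth notes: eighth = 1; dotted quarter = 3; eighth = 1; eighth = 1; dotted half = 6; quarter note = 2.
Adding: 1 + 3 + 1 + 1 + 6 + 2 = 14.
Remaining: 16 − 14 = 2 eighth notes, which is a quarter note.

quarter note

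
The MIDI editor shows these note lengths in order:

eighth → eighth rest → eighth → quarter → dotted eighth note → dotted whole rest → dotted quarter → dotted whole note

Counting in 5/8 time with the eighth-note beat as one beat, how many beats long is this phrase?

One eighth-note beat = 2 sixteenth notes.
Express everything in sixteenth notes: eighth = 2; eighth rest = 2; eighth = 2; quarter = 4; dotted eighth note = 3; dotted whole rest = 24; dotted quarter = 6; dotted whole note = 24.
Total: 2 + 2 + 2 + 4 + 3 + 24 + 6 + 24 = 67.
67 ÷ 2 = 33.5 beats.

33.5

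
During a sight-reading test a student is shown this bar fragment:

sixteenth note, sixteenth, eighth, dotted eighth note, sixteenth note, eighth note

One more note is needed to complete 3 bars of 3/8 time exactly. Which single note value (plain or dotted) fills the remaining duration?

half note

3 bars of 3/8 = 18 sixteenth notes.
Express everything in sixteenth notes: sixteenth note = 1; sixteenth = 1; eighth = 2; dotted eighth note = 3; sixteenth note = 1; eighth note = 2.
Sum: 1 + 1 + 2 + 3 + 1 + 2 = 10.
Remaining: 18 − 10 = 8 sixteenth notes, which is a half note.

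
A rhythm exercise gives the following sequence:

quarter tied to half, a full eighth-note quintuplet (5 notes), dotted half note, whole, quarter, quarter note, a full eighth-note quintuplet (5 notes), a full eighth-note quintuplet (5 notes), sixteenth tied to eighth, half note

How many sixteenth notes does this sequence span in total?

Express everything in sixteenth notes: quarter tied to half (quarter + half) = 12; a full eighth-note quintuplet (5 notes) (five quintuplet eighths span one half) = 8; dotted half note = 12; whole = 16; quarter = 4; quarter note = 4; a full eighth-note quintuplet (5 notes) (five quintuplet eighths span one half) = 8; a full eighth-note quintuplet (5 notes) (five quintuplet eighths span one half) = 8; sixteenth tied to eighth (sixteenth + eighth) = 3; half note = 8.
Adding: 12 + 8 + 12 + 16 + 4 + 4 + 8 + 8 + 3 + 8 = 83 sixteenth notes.

83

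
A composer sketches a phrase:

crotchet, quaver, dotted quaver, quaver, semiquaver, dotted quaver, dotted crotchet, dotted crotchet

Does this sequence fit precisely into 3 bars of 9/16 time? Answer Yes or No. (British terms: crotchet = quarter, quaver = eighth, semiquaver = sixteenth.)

Yes

One bar of 9/16 = 9 sixteenth notes, so 3 bars = 27.
Each duration in sixteenth notes: crotchet = 4; quaver = 2; dotted quaver = 3; quaver = 2; semiquaver = 1; dotted quaver = 3; dotted crotchet = 6; dotted crotchet = 6.
Adding: 4 + 2 + 3 + 2 + 1 + 3 + 6 + 6 = 27.
27 equals 27, so the answer is Yes.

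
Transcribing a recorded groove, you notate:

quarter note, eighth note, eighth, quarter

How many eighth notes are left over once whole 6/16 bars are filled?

0

One bar of 6/16 = 3 eighth notes.
Convert each value to eighth notes: quarter note = 2; eighth note = 1; eighth = 1; quarter = 2.
Adding: 2 + 1 + 1 + 2 = 6.
6 ÷ 3 = 2 complete bars with 0 eighth notes remaining.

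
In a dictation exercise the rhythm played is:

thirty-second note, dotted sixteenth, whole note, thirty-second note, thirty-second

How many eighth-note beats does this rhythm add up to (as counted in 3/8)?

One eighth-note beat = 4 thirty-second notes.
Working in thirty-second notes: thirty-second note = 1; dotted sixteenth = 3; whole note = 32; thirty-second note = 1; thirty-second = 1.
Total: 1 + 3 + 32 + 1 + 1 = 38.
38 ÷ 4 = 9.5 beats.

9.5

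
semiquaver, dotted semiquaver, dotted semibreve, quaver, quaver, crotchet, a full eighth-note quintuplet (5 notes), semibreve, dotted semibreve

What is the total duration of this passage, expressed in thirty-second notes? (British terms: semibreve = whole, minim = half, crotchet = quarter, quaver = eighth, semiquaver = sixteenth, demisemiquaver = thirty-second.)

165

Working in thirty-second notes: semiquaver = 2; dotted semiquaver = 3; dotted semibreve = 48; quaver = 4; quaver = 4; crotchet = 8; a full eighth-note quintuplet (5 notes) (five quintuplet eighths span one half) = 16; semibreve = 32; dotted semibreve = 48.
Total: 2 + 3 + 48 + 4 + 4 + 8 + 16 + 32 + 48 = 165 thirty-second notes.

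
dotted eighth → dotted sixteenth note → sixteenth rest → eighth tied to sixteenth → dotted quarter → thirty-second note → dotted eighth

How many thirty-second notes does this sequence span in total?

36

In thirty-second notes: dotted eighth = 6; dotted sixteenth note = 3; sixteenth rest = 2; eighth tied to sixteenth (eighth + sixteenth) = 6; dotted quarter = 12; thirty-second note = 1; dotted eighth = 6.
Altogether 6 + 3 + 2 + 6 + 12 + 1 + 6 = 36 thirty-second notes.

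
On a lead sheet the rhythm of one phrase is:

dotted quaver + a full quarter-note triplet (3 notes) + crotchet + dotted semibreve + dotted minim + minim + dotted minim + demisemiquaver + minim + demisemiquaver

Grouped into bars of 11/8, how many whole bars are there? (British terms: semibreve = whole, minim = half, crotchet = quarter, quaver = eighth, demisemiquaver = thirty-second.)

3

One bar of 11/8 = 44 thirty-second notes.
In thirty-second notes: dotted quaver = 6; a full quarter-note triplet (3 notes) (three triplet quarters span one half) = 16; crotchet = 8; dotted semibreve = 48; dotted minim = 24; minim = 16; dotted minim = 24; demisemiquaver = 1; minim = 16; demisemiquaver = 1.
Total: 6 + 16 + 8 + 48 + 24 + 16 + 24 + 1 + 16 + 1 = 160.
160 ÷ 44 = 3 complete bars with 28 left over.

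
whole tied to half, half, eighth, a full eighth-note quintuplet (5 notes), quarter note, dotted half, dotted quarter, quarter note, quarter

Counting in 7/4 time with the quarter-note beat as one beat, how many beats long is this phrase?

One quarter-note beat = 2 eighth notes.
Convert each value to eighth notes: whole tied to half (whole + half) = 12; half = 4; eighth = 1; a full eighth-note quintuplet (5 notes) (five quintuplet eighths span one half) = 4; quarter note = 2; dotted half = 6; dotted quarter = 3; quarter note = 2; quarter = 2.
Adding: 12 + 4 + 1 + 4 + 2 + 6 + 3 + 2 + 2 = 36.
36 ÷ 2 = 18 beats.

18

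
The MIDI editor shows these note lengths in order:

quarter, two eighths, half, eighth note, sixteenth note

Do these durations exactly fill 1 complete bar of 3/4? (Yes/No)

No

One bar of 3/4 = 12 sixteenth notes.
In sixteenth notes: quarter = 4; eighth = 2; eighth = 2; half = 8; eighth note = 2; sixteenth note = 1.
Total: 4 + 2 + 2 + 8 + 2 + 1 = 19.
19 exceeds 12, so the answer is No.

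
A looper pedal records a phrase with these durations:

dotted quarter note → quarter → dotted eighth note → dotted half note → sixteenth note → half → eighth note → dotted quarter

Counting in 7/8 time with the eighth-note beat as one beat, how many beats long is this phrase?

21

One eighth-note beat = 2 sixteenth notes.
Convert each value to sixteenth notes: dotted quarter note = 6; quarter = 4; dotted eighth note = 3; dotted half note = 12; sixteenth note = 1; half = 8; eighth note = 2; dotted quarter = 6.
Sum: 6 + 4 + 3 + 12 + 1 + 8 + 2 + 6 = 42.
42 ÷ 2 = 21 beats.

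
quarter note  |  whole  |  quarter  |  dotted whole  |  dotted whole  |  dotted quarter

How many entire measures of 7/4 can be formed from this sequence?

One bar of 7/4 = 14 eighth notes.
Working in eighth notes: quarter note = 2; whole = 8; quarter = 2; dotted whole = 12; dotted whole = 12; dotted quarter = 3.
Adding: 2 + 8 + 2 + 12 + 12 + 3 = 39.
39 ÷ 14 = 2 complete bars with 11 left over.

2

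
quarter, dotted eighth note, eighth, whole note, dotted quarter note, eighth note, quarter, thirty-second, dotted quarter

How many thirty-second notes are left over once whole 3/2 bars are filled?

One bar of 3/2 = 48 thirty-second notes.
Convert each value to thirty-second notes: quarter = 8; dotted eighth note = 6; eighth = 4; whole note = 32; dotted quarter note = 12; eighth note = 4; quarter = 8; thirty-second = 1; dotted quarter = 12.
Total: 8 + 6 + 4 + 32 + 12 + 4 + 8 + 1 + 12 = 87.
87 ÷ 48 = 1 complete bar with 39 thirty-second notes remaining.

39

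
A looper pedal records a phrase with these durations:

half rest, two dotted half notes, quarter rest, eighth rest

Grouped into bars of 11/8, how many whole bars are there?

One bar of 11/8 = 11 eighth notes.
Express everything in eighth notes: half rest = 4; dotted half note = 6; dotted half note = 6; quarter rest = 2; eighth rest = 1.
Total: 4 + 6 + 6 + 2 + 1 = 19.
19 ÷ 11 = 1 complete bar with 8 left over.

1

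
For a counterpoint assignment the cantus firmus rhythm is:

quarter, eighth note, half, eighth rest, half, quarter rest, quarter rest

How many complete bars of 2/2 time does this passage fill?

One bar of 2/2 = 8 eighth notes.
Each duration in eighth notes: quarter = 2; eighth note = 1; half = 4; eighth rest = 1; half = 4; quarter rest = 2; quarter rest = 2.
Sum: 2 + 1 + 4 + 1 + 4 + 2 + 2 = 16.
16 ÷ 8 = 2 complete bars with 0 left over.

2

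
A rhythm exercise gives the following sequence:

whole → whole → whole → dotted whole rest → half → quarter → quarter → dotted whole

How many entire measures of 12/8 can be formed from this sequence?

4

One bar of 12/8 = 6 quarter notes.
Express everything in quarter notes: whole = 4; whole = 4; whole = 4; dotted whole rest = 6; half = 2; quarter = 1; quarter = 1; dotted whole = 6.
Adding: 4 + 4 + 4 + 6 + 2 + 1 + 1 + 6 = 28.
28 ÷ 6 = 4 complete bars with 4 left over.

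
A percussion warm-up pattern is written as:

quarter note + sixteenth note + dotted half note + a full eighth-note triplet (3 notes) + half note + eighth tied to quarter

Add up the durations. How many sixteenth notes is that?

Working in sixteenth notes: quarter note = 4; sixteenth note = 1; dotted half note = 12; a full eighth-note triplet (3 notes) (three triplet eighths span one quarter) = 4; half note = 8; eighth tied to quarter (eighth + quarter) = 6.
Sum: 4 + 1 + 12 + 4 + 8 + 6 = 35 sixteenth notes.

35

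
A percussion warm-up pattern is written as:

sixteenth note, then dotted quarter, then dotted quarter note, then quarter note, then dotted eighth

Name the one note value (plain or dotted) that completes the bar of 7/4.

half note

The bar of 7/4 = 28 sixteenth notes.
Each duration in sixteenth notes: sixteenth note = 1; dotted quarter = 6; dotted quarter note = 6; quarter note = 4; dotted eighth = 3.
Total: 1 + 6 + 6 + 4 + 3 = 20.
Remaining: 28 − 20 = 8 sixteenth notes, which is a half note.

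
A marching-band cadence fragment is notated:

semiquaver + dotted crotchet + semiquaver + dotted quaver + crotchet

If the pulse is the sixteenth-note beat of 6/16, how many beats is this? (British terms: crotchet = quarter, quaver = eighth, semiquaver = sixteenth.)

15

One sixteenth-note beat = 2 thirty-second notes.
In thirty-second notes: semiquaver = 2; dotted crotchet = 12; semiquaver = 2; dotted quaver = 6; crotchet = 8.
Sum: 2 + 12 + 2 + 6 + 8 = 30.
30 ÷ 2 = 15 beats.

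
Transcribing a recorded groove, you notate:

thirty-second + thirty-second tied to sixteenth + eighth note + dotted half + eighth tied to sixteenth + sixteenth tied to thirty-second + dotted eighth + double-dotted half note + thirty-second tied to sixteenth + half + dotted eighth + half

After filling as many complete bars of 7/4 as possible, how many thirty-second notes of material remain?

4

One bar of 7/4 = 56 thirty-second notes.
In thirty-second notes: thirty-second = 1; thirty-second tied to sixteenth (thirty-second + sixteenth) = 3; eighth note = 4; dotted half = 24; eighth tied to sixteenth (eighth + sixteenth) = 6; sixteenth tied to thirty-second (sixteenth + thirty-second) = 3; dotted eighth = 6; double-dotted half note = 28; thirty-second tied to sixteenth (thirty-second + sixteenth) = 3; half = 16; dotted eighth = 6; half = 16.
Sum: 1 + 3 + 4 + 24 + 6 + 3 + 6 + 28 + 3 + 16 + 6 + 16 = 116.
116 ÷ 56 = 2 complete bars with 4 thirty-second notes remaining.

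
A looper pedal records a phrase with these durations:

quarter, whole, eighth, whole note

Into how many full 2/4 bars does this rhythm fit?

4

One bar of 2/4 = 4 eighth notes.
Each duration in eighth notes: quarter = 2; whole = 8; eighth = 1; whole note = 8.
Altogether 2 + 8 + 1 + 8 = 19.
19 ÷ 4 = 4 complete bars with 3 left over.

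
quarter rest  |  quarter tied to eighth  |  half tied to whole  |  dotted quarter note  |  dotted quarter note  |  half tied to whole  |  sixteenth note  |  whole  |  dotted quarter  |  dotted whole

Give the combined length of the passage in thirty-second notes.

Each duration in thirty-second notes: quarter rest = 8; quarter tied to eighth (quarter + eighth) = 12; half tied to whole (half + whole) = 48; dotted quarter note = 12; dotted quarter note = 12; half tied to whole (half + whole) = 48; sixteenth note = 2; whole = 32; dotted quarter = 12; dotted whole = 48.
Adding: 8 + 12 + 48 + 12 + 12 + 48 + 2 + 32 + 12 + 48 = 234 thirty-second notes.

234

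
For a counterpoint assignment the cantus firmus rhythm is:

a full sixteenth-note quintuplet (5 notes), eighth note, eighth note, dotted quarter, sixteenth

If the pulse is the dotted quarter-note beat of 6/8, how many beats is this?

2.5

One dotted quarter-note beat = 6 sixteenth notes.
Convert each value to sixteenth notes: a full sixteenth-note quintuplet (5 notes) (five quintuplet sixteenths span one quarter) = 4; eighth note = 2; eighth note = 2; dotted quarter = 6; sixteenth = 1.
Total: 4 + 2 + 2 + 6 + 1 = 15.
15 ÷ 6 = 2.5 beats.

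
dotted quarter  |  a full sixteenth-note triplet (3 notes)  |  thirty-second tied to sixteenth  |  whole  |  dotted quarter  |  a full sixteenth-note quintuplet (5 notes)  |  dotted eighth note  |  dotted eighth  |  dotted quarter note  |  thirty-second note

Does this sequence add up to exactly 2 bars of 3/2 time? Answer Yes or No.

One bar of 3/2 = 48 thirty-second notes, so 2 bars = 96.
Working in thirty-second notes: dotted quarter = 12; a full sixteenth-note triplet (3 notes) (three triplet sixteenths span one eighth) = 4; thirty-second tied to sixteenth (thirty-second + sixteenth) = 3; whole = 32; dotted quarter = 12; a full sixteenth-note quintuplet (5 notes) (five quintuplet sixteenths span one quarter) = 8; dotted eighth note = 6; dotted eighth = 6; dotted quarter note = 12; thirty-second note = 1.
Total: 12 + 4 + 3 + 32 + 12 + 8 + 6 + 6 + 12 + 1 = 96.
96 equals 96, so the answer is Yes.

Yes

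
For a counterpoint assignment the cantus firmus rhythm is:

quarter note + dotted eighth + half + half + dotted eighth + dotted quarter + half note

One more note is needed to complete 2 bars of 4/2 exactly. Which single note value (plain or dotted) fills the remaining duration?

2 bars of 4/2 = 64 sixteenth notes.
In sixteenth notes: quarter note = 4; dotted eighth = 3; half = 8; half = 8; dotted eighth = 3; dotted quarter = 6; half note = 8.
Altogether 4 + 3 + 8 + 8 + 3 + 6 + 8 = 40.
Remaining: 64 − 40 = 24 sixteenth notes, which is a dotted whole note.

dotted whole note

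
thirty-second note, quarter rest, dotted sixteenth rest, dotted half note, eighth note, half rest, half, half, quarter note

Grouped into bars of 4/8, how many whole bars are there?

6

One bar of 4/8 = 16 thirty-second notes.
Convert each value to thirty-second notes: thirty-second note = 1; quarter rest = 8; dotted sixteenth rest = 3; dotted half note = 24; eighth note = 4; half rest = 16; half = 16; half = 16; quarter note = 8.
Altogether 1 + 8 + 3 + 24 + 4 + 16 + 16 + 16 + 8 = 96.
96 ÷ 16 = 6 complete bars with 0 left over.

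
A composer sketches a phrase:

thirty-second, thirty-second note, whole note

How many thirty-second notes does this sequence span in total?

34

In thirty-second notes: thirty-second = 1; thirty-second note = 1; whole note = 32.
Sum: 1 + 1 + 32 = 34 thirty-second notes.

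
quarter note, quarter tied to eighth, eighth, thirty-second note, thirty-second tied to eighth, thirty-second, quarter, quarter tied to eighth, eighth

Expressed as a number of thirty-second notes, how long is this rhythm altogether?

55

Convert each value to thirty-second notes: quarter note = 8; quarter tied to eighth (quarter + eighth) = 12; eighth = 4; thirty-second note = 1; thirty-second tied to eighth (thirty-second + eighth) = 5; thirty-second = 1; quarter = 8; quarter tied to eighth (quarter + eighth) = 12; eighth = 4.
Total: 8 + 12 + 4 + 1 + 5 + 1 + 8 + 12 + 4 = 55 thirty-second notes.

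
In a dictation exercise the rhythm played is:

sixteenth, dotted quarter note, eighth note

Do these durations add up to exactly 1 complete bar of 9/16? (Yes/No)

One bar of 9/16 = 9 sixteenth notes.
Convert each value to sixteenth notes: sixteenth = 1; dotted quarter note = 6; eighth note = 2.
Sum: 1 + 6 + 2 = 9.
9 equals 9, so the answer is Yes.

Yes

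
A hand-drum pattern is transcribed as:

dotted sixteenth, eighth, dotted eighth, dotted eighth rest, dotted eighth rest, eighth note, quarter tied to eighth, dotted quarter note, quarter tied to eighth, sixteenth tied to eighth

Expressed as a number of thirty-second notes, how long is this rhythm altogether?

Each duration in thirty-second notes: dotted sixteenth = 3; eighth = 4; dotted eighth = 6; dotted eighth rest = 6; dotted eighth rest = 6; eighth note = 4; quarter tied to eighth (quarter + eighth) = 12; dotted quarter note = 12; quarter tied to eighth (quarter + eighth) = 12; sixteenth tied to eighth (sixteenth + eighth) = 6.
Total: 3 + 4 + 6 + 6 + 6 + 4 + 12 + 12 + 12 + 6 = 71 thirty-second notes.

71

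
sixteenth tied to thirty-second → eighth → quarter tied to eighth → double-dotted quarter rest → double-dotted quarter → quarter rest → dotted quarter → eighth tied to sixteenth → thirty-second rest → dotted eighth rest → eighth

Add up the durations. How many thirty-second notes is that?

84

Working in thirty-second notes: sixteenth tied to thirty-second (sixteenth + thirty-second) = 3; eighth = 4; quarter tied to eighth (quarter + eighth) = 12; double-dotted quarter rest = 14; double-dotted quarter = 14; quarter rest = 8; dotted quarter = 12; eighth tied to sixteenth (eighth + sixteenth) = 6; thirty-second rest = 1; dotted eighth rest = 6; eighth = 4.
Sum: 3 + 4 + 12 + 14 + 14 + 8 + 12 + 6 + 1 + 6 + 4 = 84 thirty-second notes.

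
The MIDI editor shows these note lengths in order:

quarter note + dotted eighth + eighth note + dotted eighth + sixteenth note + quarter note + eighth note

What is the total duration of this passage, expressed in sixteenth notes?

Each duration in sixteenth notes: quarter note = 4; dotted eighth = 3; eighth note = 2; dotted eighth = 3; sixteenth note = 1; quarter note = 4; eighth note = 2.
Altogether 4 + 3 + 2 + 3 + 1 + 4 + 2 = 19 sixteenth notes.

19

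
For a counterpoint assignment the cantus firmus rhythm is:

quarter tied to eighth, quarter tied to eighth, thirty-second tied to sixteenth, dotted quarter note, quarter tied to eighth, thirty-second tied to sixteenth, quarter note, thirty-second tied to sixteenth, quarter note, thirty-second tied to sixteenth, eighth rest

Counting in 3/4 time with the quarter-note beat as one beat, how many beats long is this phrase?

10

One quarter-note beat = 8 thirty-second notes.
In thirty-second notes: quarter tied to eighth (quarter + eighth) = 12; quarter tied to eighth (quarter + eighth) = 12; thirty-second tied to sixteenth (thirty-second + sixteenth) = 3; dotted quarter note = 12; quarter tied to eighth (quarter + eighth) = 12; thirty-second tied to sixteenth (thirty-second + sixteenth) = 3; quarter note = 8; thirty-second tied to sixteenth (thirty-second + sixteenth) = 3; quarter note = 8; thirty-second tied to sixteenth (thirty-second + sixteenth) = 3; eighth rest = 4.
Sum: 12 + 12 + 3 + 12 + 12 + 3 + 8 + 3 + 8 + 3 + 4 = 80.
80 ÷ 8 = 10 beats.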